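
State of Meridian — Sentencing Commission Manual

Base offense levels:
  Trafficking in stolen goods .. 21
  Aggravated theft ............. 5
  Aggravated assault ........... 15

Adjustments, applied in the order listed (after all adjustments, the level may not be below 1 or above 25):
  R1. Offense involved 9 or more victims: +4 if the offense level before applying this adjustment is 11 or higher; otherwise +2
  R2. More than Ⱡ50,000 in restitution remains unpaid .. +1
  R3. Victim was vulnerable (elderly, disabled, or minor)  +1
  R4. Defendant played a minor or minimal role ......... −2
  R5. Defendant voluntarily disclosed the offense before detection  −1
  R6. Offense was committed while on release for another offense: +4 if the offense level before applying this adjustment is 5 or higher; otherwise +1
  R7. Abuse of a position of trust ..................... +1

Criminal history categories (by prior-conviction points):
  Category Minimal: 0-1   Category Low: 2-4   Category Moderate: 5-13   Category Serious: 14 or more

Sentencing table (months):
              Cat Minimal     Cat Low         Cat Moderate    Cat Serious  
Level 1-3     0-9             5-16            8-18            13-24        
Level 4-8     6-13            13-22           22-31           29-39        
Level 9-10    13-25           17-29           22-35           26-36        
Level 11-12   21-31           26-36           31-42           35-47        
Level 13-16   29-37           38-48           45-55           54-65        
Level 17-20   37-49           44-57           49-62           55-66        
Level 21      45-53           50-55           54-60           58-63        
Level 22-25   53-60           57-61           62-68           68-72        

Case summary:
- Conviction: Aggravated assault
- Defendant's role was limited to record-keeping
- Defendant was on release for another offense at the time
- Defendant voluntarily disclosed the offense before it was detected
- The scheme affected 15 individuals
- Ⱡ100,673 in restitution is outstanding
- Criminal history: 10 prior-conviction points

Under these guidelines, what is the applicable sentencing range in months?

54-60 months

Base offense level for aggravated assault: 15.
R1 applies (level before this adjustment is 15 ≥ 11, so +4): 15 + 4 = 19.
R2 applies: 19 + 1 = 20.
R4 applies: 20 − 2 = 18.
R5 applies: 18 − 1 = 17.
R6 applies (level before this adjustment is 17 ≥ 5, so +4): 17 + 4 = 21.
R7 does not apply.
Final offense level: 21.
Criminal history: 10 prior points → Category Moderate (5-13).
Level 21 falls in the 21 band.
Grid: Level 21 × Category Moderate = 54-60 months.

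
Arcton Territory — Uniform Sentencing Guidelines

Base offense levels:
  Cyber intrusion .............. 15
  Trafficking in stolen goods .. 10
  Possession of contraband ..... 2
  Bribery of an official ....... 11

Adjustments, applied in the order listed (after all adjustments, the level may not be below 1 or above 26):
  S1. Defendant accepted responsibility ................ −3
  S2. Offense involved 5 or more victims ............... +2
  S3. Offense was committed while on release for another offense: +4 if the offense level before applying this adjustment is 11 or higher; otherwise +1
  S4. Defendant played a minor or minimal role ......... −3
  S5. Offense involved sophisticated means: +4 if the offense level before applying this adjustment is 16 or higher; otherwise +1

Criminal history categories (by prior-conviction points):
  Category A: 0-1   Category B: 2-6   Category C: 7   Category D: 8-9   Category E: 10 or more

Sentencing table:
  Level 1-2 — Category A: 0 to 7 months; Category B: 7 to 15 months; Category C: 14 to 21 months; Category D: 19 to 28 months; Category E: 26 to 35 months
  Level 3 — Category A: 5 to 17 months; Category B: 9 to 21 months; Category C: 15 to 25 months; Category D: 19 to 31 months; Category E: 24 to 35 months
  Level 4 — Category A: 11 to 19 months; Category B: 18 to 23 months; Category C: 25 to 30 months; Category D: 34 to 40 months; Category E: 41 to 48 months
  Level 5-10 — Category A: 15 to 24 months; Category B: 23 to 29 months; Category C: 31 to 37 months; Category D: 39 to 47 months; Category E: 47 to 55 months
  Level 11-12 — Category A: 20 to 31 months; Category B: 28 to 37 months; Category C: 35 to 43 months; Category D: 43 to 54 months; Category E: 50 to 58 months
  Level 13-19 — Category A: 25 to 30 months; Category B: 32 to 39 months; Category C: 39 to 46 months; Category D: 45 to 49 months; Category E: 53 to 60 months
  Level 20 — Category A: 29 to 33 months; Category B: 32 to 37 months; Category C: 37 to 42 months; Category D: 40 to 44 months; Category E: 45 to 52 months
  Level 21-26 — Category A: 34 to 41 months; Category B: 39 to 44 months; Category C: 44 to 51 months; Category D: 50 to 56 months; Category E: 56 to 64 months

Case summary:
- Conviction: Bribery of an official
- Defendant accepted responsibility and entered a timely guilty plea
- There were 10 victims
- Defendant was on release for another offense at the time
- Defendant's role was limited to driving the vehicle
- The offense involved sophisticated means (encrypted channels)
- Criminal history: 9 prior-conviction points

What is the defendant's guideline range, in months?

39-47 months

Base offense level for bribery of an official: 11.
S1 applies: 11 − 3 = 8.
S2 applies: 8 + 2 = 10.
S3 applies (level before this adjustment is 10 < 11, so +1): 10 + 1 = 11.
S4 applies: 11 − 3 = 8.
S5 applies (level before this adjustment is 8 < 16, so +1): 8 + 1 = 9.
Final offense level: 9.
Criminal history: 9 prior points → Category D (8-9).
Level 9 falls in the 5-10 band.
Grid: Level 5-10 × Category D = 39-47 months.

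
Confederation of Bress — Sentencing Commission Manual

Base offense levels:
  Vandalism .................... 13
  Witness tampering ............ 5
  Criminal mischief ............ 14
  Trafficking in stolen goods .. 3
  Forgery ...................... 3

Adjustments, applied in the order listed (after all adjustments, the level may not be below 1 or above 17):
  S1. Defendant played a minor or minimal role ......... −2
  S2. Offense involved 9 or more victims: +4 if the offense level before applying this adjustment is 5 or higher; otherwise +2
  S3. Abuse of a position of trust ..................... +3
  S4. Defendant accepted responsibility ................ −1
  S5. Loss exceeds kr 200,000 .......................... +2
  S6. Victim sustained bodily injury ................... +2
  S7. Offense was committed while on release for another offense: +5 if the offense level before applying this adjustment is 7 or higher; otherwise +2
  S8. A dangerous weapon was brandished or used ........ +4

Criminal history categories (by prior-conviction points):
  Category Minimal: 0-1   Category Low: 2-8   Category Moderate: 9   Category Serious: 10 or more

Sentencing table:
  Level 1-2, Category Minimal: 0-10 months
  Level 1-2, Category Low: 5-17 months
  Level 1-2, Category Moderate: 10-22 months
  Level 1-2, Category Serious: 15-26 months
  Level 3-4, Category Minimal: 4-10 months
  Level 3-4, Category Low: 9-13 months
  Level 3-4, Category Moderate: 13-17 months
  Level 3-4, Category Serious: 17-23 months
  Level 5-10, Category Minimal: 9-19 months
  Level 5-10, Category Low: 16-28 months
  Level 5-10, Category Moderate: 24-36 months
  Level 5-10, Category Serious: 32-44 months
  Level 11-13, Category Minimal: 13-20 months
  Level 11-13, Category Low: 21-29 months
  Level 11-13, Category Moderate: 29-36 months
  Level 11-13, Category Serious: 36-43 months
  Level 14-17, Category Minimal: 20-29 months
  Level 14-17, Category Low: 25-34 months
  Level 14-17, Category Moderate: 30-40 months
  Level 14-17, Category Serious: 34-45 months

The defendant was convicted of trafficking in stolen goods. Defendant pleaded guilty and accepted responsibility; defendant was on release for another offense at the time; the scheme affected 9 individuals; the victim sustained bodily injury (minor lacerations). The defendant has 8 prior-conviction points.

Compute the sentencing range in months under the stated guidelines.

Base offense level for trafficking in stolen goods: 3.
S1 does not apply.
S2 applies (level before this adjustment is 3 < 5, so +2): 3 + 2 = 5.
S3 does not apply.
S4 applies: 5 − 1 = 4.
S5 does not apply.
S6 applies: 4 + 2 = 6.
S7 applies (level before this adjustment is 6 < 7, so +2): 6 + 2 = 8.
Final offense level: 8.
Criminal history: 8 prior points → Category Low (2-8).
Level 8 falls in the 5-10 band.
Grid: Level 5-10 × Category Low = 16-28 months.

16-28 months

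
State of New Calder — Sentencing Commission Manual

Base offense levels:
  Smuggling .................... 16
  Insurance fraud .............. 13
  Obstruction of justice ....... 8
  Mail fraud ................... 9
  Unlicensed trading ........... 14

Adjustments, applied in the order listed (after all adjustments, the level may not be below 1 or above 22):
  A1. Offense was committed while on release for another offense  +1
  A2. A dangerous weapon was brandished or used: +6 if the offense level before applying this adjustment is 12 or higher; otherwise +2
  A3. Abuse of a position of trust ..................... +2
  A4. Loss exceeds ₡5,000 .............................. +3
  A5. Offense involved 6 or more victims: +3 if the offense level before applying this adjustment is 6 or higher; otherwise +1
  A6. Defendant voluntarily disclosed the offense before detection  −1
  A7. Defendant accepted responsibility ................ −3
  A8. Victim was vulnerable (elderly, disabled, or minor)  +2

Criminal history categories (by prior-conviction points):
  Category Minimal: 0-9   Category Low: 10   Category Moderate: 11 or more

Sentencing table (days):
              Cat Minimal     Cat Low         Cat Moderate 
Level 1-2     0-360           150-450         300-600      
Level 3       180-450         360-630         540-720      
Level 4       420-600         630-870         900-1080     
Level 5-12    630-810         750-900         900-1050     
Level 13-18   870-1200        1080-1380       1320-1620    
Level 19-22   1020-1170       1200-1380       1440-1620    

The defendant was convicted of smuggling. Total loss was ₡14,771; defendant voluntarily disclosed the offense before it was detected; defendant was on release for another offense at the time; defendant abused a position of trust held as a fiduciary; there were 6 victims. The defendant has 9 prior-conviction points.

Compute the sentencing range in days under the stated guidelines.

Base offense level for smuggling: 16.
A1 applies: 16 + 1 = 17.
A2 does not apply.
A3 applies: 17 + 2 = 19.
A4 applies: 19 + 3 = 22.
A5 applies (level before this adjustment is 22 ≥ 6, so +3): 22 + 3 = 25.
A6 applies: 25 − 1 = 24.
Level 24 exceeds the maximum of 22; capped at 22.
Final offense level: 22.
Criminal history: 9 prior points → Category Minimal (0-9).
Level 22 falls in the 19-22 band.
Grid: Level 19-22 × Category Minimal = 1020-1170 days.

1020-1170 days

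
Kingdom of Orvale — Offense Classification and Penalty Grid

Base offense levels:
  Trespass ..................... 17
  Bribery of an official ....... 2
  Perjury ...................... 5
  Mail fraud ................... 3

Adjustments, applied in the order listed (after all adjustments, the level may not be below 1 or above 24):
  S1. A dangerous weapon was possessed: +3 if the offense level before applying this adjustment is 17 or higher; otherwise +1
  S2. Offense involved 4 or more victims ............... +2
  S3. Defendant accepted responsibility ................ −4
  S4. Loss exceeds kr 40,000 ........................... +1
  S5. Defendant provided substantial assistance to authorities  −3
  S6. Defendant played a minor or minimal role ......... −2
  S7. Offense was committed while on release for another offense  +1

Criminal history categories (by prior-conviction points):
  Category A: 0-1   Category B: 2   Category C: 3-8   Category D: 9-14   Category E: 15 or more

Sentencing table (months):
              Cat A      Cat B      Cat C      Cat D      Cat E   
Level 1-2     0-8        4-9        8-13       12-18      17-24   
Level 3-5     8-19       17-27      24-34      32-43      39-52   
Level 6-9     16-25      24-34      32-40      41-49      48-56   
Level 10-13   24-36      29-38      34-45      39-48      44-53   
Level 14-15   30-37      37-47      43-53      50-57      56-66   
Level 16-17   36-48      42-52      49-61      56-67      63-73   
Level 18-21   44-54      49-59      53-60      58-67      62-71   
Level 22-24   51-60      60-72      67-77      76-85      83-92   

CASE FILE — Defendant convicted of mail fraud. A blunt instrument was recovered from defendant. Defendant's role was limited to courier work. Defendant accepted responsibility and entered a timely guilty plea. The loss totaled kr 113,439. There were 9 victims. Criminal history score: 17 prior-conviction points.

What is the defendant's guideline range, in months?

Base offense level for mail fraud: 3.
S1 applies (level before this adjustment is 3 < 17, so +1): 3 + 1 = 4.
S2 applies: 4 + 2 = 6.
S3 applies: 6 − 4 = 2.
S4 applies: 2 + 1 = 3.
S6 applies: 3 − 2 = 1.
Final offense level: 1.
Criminal history: 17 prior points → Category E (15+).
Level 1 falls in the 1-2 band.
Grid: Level 1-2 × Category E = 17-24 months.

17-24 months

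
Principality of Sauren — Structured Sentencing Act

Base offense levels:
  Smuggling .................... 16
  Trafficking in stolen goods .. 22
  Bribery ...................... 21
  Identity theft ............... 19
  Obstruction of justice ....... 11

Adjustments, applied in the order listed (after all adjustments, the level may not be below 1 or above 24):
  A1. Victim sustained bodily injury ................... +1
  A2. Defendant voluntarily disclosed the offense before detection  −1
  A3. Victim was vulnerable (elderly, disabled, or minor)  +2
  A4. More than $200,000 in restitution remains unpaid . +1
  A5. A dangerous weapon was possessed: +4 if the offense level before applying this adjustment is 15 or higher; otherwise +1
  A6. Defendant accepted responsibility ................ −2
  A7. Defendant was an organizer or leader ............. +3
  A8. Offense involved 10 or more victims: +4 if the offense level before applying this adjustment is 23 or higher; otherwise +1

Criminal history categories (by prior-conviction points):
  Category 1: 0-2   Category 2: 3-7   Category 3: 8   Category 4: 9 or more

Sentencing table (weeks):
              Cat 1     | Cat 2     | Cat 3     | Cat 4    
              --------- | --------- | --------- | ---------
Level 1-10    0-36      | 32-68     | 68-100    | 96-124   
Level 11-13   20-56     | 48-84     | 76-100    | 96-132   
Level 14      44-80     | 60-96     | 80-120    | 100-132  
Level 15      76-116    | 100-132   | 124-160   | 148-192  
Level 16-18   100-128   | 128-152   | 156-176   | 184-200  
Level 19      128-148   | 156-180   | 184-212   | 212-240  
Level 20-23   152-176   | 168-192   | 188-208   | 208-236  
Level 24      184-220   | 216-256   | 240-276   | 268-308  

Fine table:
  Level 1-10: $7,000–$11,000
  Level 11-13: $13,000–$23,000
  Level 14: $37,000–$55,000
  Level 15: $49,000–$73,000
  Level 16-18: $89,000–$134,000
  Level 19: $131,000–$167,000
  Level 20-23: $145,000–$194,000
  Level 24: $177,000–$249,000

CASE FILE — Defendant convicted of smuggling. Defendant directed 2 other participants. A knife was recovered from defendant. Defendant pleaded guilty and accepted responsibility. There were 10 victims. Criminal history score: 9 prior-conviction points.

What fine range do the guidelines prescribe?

Base offense level for smuggling: 16.
A1 does not apply.
A3 does not apply.
A4 does not apply.
A5 applies (level before this adjustment is 16 ≥ 15, so +4): 16 + 4 = 20.
A6 applies: 20 − 2 = 18.
A7 applies: 18 + 3 = 21.
A8 applies (level before this adjustment is 21 < 23, so +1): 21 + 1 = 22.
Final offense level: 22.
Level 22 falls in the 20-23 band.
Fine table: Level 20-23 → $145,000–$194,000.

$145,000–$194,000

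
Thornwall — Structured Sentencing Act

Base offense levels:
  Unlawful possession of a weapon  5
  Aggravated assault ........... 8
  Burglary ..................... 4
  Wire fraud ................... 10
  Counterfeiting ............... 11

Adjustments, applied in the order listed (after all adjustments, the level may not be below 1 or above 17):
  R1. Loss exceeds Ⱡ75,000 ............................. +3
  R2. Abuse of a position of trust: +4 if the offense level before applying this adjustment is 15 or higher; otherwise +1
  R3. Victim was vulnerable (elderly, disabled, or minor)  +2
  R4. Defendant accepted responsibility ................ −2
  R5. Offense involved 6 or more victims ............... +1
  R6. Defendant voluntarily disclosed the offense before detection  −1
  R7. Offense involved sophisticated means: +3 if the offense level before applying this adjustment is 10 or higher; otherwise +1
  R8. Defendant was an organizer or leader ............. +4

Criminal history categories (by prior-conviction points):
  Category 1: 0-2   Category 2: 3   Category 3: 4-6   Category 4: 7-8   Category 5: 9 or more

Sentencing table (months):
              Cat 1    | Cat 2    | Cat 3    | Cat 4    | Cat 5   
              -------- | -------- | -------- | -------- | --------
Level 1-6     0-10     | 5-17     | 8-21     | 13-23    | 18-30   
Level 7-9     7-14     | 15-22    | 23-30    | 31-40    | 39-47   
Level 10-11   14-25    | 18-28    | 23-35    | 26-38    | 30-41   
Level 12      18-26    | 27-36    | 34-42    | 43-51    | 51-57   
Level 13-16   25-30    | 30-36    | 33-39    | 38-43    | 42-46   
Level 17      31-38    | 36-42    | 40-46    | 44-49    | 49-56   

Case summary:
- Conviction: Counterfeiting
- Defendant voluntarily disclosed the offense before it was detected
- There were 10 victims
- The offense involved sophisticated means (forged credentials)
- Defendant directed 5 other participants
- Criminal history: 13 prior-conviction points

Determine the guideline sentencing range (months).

Base offense level for counterfeiting: 11.
R1 does not apply.
R3 does not apply.
R4 does not apply.
R5 applies: 11 + 1 = 12.
R6 applies: 12 − 1 = 11.
R7 applies (level before this adjustment is 11 ≥ 10, so +3): 11 + 3 = 14.
R8 applies: 14 + 4 = 18.
Level 18 exceeds the maximum of 17; capped at 17.
Final offense level: 17.
Criminal history: 13 prior points → Category 5 (9+).
Level 17 falls in the 17 band.
Grid: Level 17 × Category 5 = 49-56 months.

49-56 months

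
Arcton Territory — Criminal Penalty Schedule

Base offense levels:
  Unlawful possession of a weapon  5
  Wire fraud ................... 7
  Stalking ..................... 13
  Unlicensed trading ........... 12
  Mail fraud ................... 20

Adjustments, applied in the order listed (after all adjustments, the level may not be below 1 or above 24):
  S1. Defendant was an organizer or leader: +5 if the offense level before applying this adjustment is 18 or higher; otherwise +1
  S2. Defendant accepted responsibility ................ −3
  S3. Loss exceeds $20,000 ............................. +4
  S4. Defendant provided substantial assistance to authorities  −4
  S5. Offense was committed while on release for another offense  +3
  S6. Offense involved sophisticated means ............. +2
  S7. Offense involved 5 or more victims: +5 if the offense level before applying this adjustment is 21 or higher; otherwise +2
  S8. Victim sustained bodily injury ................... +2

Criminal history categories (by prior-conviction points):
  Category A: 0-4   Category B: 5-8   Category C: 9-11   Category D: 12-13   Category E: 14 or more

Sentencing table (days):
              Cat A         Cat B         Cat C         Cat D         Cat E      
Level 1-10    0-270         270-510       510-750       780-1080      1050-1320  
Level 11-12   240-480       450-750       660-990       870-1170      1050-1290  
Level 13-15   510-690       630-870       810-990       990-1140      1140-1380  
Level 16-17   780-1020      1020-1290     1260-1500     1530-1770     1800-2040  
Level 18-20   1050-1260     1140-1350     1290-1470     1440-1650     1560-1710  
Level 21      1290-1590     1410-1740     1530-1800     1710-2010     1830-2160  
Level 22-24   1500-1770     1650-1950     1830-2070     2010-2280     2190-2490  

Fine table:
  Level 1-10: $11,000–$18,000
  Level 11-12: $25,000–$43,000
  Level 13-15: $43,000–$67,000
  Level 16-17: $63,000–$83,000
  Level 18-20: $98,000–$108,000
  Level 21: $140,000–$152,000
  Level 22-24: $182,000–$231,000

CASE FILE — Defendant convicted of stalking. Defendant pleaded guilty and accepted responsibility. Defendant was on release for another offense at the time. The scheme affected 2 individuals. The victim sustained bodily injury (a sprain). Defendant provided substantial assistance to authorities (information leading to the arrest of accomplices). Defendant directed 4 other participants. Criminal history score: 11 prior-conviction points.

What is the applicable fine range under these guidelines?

Base offense level for stalking: 13.
S1 applies (level before this adjustment is 13 < 18, so +1): 13 + 1 = 14.
S2 applies: 14 − 3 = 11.
S3 does not apply.
S4 applies: 11 − 4 = 7.
S5 applies: 7 + 3 = 10.
S8 applies: 10 + 2 = 12.
Final offense level: 12.
Level 12 falls in the 11-12 band.
Fine table: Level 11-12 → $25,000–$43,000.

$25,000–$43,000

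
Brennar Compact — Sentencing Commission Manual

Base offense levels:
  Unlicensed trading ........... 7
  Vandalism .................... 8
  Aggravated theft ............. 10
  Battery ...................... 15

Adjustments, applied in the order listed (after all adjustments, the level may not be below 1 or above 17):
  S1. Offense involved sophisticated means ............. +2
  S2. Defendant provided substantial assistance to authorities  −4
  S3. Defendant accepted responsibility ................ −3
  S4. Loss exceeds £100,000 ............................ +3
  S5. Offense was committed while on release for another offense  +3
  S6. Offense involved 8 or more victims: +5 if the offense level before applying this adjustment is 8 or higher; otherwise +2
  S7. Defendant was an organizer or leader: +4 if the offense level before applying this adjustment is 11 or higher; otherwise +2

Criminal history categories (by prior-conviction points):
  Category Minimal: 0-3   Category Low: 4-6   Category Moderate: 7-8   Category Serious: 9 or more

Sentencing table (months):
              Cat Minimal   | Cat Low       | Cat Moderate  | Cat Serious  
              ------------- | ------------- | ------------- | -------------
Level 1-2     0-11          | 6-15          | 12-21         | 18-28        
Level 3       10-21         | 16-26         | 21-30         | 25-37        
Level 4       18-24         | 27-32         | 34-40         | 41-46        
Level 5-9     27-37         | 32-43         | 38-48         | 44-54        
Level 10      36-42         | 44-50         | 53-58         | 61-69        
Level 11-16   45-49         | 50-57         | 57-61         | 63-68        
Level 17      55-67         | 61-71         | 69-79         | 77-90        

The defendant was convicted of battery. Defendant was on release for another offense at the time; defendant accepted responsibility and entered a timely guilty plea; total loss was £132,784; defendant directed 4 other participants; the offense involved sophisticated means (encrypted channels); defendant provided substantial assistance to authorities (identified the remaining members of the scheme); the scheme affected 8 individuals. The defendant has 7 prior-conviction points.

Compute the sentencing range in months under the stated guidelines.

69-79 months

Base offense level for battery: 15.
S1 applies: 15 + 2 = 17.
S2 applies: 17 − 4 = 13.
S3 applies: 13 − 3 = 10.
S4 applies: 10 + 3 = 13.
S5 applies: 13 + 3 = 16.
S6 applies (level before this adjustment is 16 ≥ 8, so +5): 16 + 5 = 21.
S7 applies (level before this adjustment is 21 ≥ 11, so +4): 21 + 4 = 25.
Level 25 exceeds the maximum of 17; capped at 17.
Final offense level: 17.
Criminal history: 7 prior points → Category Moderate (7-8).
Level 17 falls in the 17 band.
Grid: Level 17 × Category Moderate = 69-79 months.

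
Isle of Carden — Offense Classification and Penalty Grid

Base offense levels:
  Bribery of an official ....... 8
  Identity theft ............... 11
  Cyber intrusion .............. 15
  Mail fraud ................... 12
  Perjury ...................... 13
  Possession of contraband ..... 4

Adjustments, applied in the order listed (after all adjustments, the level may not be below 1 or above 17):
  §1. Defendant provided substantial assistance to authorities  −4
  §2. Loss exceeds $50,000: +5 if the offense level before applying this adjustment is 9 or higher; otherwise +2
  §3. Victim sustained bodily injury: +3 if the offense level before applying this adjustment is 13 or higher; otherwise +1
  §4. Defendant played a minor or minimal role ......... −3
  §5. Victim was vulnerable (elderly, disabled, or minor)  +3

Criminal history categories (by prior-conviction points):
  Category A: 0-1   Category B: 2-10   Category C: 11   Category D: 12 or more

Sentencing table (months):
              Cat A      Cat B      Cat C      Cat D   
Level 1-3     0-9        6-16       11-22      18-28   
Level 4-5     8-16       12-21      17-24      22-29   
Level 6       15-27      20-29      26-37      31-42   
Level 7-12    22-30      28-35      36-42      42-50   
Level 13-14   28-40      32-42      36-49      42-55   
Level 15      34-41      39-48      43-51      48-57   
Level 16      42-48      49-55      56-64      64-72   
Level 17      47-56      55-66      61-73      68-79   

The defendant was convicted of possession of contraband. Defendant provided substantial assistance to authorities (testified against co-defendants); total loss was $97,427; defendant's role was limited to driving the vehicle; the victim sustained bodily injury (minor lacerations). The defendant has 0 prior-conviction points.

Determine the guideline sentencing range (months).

Base offense level for possession of contraband: 4.
§1 applies: 4 − 4 = 0.
§2 applies (level before this adjustment is 0 < 9, so +2): 0 + 2 = 2.
§3 applies (level before this adjustment is 2 < 13, so +1): 2 + 1 = 3.
§4 applies: 3 − 3 = 0.
§5 does not apply.
Level 0 is below the minimum of 1; floored at 1.
Final offense level: 1.
Criminal history: 0 prior points → Category A (0-1).
Level 1 falls in the 1-3 band.
Grid: Level 1-3 × Category A = 0-9 months.

0-9 months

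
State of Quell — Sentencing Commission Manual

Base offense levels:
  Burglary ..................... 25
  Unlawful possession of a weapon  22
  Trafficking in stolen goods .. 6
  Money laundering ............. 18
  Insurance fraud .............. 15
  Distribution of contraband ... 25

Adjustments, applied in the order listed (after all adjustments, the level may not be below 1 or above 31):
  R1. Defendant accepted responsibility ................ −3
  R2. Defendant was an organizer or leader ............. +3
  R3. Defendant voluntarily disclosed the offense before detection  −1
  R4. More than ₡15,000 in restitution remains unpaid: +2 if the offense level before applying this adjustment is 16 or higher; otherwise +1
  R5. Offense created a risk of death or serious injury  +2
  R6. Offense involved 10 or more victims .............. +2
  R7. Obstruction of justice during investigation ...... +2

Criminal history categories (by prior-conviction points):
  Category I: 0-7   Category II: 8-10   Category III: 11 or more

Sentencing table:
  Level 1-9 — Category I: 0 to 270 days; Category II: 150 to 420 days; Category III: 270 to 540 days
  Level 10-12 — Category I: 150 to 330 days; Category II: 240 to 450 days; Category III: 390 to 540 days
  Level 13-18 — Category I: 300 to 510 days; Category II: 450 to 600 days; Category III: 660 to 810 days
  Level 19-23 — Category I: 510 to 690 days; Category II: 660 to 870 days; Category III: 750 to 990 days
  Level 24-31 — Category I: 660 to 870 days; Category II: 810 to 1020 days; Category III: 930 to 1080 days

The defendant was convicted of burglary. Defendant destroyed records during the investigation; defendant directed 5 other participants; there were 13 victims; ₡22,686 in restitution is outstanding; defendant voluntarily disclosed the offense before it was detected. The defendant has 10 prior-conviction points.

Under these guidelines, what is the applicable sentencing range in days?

810-1020 days

Base offense level for burglary: 25.
R1 does not apply.
R2 applies: 25 + 3 = 28.
R3 applies: 28 − 1 = 27.
R4 applies (level before this adjustment is 27 ≥ 16, so +2): 27 + 2 = 29.
R5 does not apply.
R6 applies: 29 + 2 = 31.
R7 applies: 31 + 2 = 33.
Level 33 exceeds the maximum of 31; capped at 31.
Final offense level: 31.
Criminal history: 10 prior points → Category II (8-10).
Level 31 falls in the 24-31 band.
Grid: Level 24-31 × Category II = 810-1020 days.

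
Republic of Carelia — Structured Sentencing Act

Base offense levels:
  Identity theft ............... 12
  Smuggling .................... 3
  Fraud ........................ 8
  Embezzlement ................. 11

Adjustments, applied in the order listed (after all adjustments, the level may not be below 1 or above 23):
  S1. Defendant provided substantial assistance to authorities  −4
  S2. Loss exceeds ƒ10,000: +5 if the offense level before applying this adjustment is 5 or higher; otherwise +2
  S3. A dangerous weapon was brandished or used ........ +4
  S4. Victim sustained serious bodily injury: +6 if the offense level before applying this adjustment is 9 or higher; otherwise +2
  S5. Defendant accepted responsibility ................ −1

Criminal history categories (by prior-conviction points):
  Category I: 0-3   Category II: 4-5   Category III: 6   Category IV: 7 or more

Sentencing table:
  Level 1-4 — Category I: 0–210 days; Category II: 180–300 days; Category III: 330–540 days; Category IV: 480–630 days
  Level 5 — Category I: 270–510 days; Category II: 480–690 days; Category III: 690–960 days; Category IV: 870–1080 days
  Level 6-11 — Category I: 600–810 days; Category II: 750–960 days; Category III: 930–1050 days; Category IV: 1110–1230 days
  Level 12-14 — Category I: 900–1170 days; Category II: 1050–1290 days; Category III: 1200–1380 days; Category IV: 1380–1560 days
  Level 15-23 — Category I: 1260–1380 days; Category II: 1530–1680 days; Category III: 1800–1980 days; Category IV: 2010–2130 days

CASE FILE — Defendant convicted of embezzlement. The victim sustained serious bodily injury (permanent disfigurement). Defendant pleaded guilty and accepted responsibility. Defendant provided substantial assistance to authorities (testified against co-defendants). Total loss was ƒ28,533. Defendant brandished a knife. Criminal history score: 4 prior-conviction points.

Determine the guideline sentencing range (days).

1530-1680 days

Base offense level for embezzlement: 11.
S1 applies: 11 − 4 = 7.
S2 applies (level before this adjustment is 7 ≥ 5, so +5): 7 + 5 = 12.
S3 applies: 12 + 4 = 16.
S4 applies (level before this adjustment is 16 ≥ 9, so +6): 16 + 6 = 22.
S5 applies: 22 − 1 = 21.
Final offense level: 21.
Criminal history: 4 prior points → Category II (4-5).
Level 21 falls in the 15-23 band.
Grid: Level 15-23 × Category II = 1530-1680 days.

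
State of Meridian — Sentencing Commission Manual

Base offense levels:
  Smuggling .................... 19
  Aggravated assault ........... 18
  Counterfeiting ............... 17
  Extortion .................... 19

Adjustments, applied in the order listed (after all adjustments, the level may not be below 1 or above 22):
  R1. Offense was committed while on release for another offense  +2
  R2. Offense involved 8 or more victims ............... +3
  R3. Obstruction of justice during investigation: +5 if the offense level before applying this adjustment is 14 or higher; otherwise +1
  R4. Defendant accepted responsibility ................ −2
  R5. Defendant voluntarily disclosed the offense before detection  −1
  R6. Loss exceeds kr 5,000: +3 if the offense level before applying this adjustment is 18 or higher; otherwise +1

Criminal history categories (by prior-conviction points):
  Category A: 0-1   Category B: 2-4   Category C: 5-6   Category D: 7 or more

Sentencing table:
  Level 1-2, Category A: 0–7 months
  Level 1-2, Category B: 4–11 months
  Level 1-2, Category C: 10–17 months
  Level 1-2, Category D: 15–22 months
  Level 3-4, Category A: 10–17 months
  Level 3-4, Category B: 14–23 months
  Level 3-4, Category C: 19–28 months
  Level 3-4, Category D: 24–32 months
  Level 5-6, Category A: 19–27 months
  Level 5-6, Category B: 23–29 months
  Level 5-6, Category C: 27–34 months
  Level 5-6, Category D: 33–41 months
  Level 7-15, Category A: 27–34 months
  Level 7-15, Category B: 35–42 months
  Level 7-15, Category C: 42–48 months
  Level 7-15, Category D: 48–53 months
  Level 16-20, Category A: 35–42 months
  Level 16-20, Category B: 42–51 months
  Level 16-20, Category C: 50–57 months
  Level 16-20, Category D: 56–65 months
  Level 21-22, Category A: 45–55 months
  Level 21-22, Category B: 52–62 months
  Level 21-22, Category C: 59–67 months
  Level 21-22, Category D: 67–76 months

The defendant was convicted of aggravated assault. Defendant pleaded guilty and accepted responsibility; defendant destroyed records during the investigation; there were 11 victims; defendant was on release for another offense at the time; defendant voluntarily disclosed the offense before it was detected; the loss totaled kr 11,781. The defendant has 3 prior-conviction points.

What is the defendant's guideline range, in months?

52-62 months

Base offense level for aggravated assault: 18.
R1 applies: 18 + 2 = 20.
R2 applies: 20 + 3 = 23.
R3 applies (level before this adjustment is 23 ≥ 14, so +5): 23 + 5 = 28.
R4 applies: 28 − 2 = 26.
R5 applies: 26 − 1 = 25.
R6 applies (level before this adjustment is 25 ≥ 18, so +3): 25 + 3 = 28.
Level 28 exceeds the maximum of 22; capped at 22.
Final offense level: 22.
Criminal history: 3 prior points → Category B (2-4).
Level 22 falls in the 21-22 band.
Grid: Level 21-22 × Category B = 52-62 months.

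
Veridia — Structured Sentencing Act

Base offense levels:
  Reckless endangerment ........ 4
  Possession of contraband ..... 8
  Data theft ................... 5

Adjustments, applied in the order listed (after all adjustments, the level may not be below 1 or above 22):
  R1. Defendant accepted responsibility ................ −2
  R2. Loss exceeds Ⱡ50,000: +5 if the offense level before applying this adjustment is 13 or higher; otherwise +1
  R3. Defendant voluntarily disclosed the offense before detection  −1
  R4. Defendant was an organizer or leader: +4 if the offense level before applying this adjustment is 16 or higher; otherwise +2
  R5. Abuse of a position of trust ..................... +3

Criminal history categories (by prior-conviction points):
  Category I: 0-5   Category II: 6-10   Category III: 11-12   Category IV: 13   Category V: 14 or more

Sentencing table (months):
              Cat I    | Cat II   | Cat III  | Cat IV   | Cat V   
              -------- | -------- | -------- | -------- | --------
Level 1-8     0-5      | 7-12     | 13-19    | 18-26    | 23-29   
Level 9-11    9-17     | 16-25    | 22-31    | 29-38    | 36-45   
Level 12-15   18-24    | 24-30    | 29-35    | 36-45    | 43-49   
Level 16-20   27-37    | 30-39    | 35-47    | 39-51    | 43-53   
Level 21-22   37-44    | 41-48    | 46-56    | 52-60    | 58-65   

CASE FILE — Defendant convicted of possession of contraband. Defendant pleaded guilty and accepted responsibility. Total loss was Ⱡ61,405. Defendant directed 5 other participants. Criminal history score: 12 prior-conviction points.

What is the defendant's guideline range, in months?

Base offense level for possession of contraband: 8.
R1 applies: 8 − 2 = 6.
R2 applies (level before this adjustment is 6 < 13, so +1): 6 + 1 = 7.
R4 applies (level before this adjustment is 7 < 16, so +2): 7 + 2 = 9.
Final offense level: 9.
Criminal history: 12 prior points → Category III (11-12).
Level 9 falls in the 9-11 band.
Grid: Level 9-11 × Category III = 22-31 months.

22-31 months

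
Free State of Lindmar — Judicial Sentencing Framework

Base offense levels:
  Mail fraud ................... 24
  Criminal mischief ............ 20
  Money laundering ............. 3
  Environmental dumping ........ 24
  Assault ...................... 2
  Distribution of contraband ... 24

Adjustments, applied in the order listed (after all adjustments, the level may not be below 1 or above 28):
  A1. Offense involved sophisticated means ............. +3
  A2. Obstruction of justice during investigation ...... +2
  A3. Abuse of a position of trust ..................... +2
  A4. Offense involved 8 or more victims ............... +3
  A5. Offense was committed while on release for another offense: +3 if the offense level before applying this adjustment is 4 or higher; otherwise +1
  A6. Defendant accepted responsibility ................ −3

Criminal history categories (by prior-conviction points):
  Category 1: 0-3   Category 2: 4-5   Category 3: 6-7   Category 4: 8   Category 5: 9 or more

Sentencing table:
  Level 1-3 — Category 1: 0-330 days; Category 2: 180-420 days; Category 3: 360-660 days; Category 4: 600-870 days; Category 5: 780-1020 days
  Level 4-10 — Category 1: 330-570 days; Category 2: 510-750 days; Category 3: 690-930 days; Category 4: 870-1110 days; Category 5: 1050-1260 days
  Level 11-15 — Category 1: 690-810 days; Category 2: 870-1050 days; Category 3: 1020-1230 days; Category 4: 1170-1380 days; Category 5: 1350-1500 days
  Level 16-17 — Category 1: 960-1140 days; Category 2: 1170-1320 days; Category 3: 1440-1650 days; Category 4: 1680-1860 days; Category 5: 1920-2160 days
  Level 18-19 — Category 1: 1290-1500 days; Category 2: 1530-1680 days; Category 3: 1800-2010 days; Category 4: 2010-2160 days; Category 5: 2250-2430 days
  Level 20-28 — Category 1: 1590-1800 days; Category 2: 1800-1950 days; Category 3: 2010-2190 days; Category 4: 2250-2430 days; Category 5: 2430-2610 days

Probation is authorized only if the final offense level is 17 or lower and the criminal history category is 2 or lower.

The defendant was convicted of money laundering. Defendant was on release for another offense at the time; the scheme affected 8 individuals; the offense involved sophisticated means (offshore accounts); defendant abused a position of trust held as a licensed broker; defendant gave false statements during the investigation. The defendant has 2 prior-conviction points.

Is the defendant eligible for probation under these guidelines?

Yes

Base offense level for money laundering: 3.
A1 applies: 3 + 3 = 6.
A2 applies: 6 + 2 = 8.
A3 applies: 8 + 2 = 10.
A4 applies: 10 + 3 = 13.
A5 applies (level before this adjustment is 13 ≥ 4, so +3): 13 + 3 = 16.
A6 does not apply.
Final offense level: 16.
Criminal history: 2 prior points → Category 1 (0-3).
Level 16 falls in the 16-17 band.
Grid: Level 16-17 × Category 1 = 960-1140 days.
Probation check: level 16 ≤ 17 and category 1 ≤ 2 → eligible.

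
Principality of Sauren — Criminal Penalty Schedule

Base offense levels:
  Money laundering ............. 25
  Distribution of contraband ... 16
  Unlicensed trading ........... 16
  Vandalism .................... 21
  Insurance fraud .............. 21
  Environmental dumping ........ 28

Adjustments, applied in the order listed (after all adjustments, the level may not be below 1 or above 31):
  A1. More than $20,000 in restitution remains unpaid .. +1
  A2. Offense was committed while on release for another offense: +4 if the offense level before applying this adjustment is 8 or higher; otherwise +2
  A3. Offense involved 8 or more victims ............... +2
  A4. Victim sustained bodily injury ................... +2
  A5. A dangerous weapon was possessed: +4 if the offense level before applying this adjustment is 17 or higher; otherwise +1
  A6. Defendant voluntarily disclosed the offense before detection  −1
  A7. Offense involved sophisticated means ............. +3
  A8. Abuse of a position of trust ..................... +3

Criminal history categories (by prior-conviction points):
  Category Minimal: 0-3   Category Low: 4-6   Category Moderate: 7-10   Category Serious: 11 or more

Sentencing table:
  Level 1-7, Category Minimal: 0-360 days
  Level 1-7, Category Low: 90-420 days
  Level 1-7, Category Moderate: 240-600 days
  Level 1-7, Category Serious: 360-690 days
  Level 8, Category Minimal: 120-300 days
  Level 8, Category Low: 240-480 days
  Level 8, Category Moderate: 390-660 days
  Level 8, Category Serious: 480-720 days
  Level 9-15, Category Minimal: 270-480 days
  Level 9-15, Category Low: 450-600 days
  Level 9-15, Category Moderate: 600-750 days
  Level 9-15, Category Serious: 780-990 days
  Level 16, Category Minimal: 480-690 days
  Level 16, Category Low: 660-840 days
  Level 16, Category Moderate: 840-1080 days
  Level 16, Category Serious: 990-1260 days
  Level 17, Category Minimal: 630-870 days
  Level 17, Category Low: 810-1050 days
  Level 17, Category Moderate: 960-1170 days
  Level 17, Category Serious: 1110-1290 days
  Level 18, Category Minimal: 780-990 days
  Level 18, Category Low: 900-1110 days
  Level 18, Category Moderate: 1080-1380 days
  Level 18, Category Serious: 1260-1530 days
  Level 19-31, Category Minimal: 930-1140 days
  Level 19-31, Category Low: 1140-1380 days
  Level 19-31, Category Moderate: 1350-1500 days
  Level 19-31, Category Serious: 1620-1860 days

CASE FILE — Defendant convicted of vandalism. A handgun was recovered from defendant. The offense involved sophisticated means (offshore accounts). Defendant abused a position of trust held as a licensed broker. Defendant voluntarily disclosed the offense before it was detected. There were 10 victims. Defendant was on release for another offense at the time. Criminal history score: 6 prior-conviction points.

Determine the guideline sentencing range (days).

Base offense level for vandalism: 21.
A1 does not apply.
A2 applies (level before this adjustment is 21 ≥ 8, so +4): 21 + 4 = 25.
A3 applies: 25 + 2 = 27.
A5 applies (level before this adjustment is 27 ≥ 17, so +4): 27 + 4 = 31.
A6 applies: 31 − 1 = 30.
A7 applies: 30 + 3 = 33.
A8 applies: 33 + 3 = 36.
Level 36 exceeds the maximum of 31; capped at 31.
Final offense level: 31.
Criminal history: 6 prior points → Category Low (4-6).
Level 31 falls in the 19-31 band.
Grid: Level 19-31 × Category Low = 1140-1380 days.

1140-1380 days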